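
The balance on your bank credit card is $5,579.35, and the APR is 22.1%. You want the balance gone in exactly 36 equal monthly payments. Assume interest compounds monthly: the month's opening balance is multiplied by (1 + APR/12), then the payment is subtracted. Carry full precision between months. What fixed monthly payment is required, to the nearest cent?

Monthly rate r = 22.1%/12 = 1.84167% = 0.0184167.
Level-payment amortization: P = B₀·r / (1 − (1+r)^(−n)) = 5579.35·0.0184167 / (1 − 1.01842^(−36)).
Denominator 1 − (1+r)^(−36) = 0.481579615.
P = 102.753 / 0.481579615 ≈ 213.37.

$213.37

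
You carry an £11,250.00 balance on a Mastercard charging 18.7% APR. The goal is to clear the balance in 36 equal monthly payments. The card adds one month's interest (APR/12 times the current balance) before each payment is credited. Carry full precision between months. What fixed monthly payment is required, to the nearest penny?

Monthly rate r = 18.7%/12 = 1.55833% = 0.0155833.
Level-payment amortization: P = B₀·r / (1 − (1+r)^(−n)) = 11250.00·0.0155833 / (1 − 1.01558^(−36)).
Denominator 1 − (1+r)^(−36) = 0.426887795.
P = 175.312 / 0.426887795 ≈ 410.68.

£410.68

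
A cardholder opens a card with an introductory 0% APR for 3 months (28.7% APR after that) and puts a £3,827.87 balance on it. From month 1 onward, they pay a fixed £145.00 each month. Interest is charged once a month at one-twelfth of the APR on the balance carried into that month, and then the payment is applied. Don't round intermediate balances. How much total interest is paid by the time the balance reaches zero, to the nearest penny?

£1,638.97

Promo months 1–3 at r₀ = 0%/12 = 0; months 4+ at r₁ = 28.7%/12 = 0.0239167.
After month 3 (no interest yet): B = £3,827.87 − 3·£145.00 = £3,392.87.
Then at r₁ with £145.00/mo: n₂ = −ln(1 − r₁·B/P)/ln(1+r₁) ≈ 34.70 → 35 more payments.
Total paid = 37·£145.00 + £101.84 = £5,466.84; interest = £5,466.84 − £3,827.87 = £1,638.97.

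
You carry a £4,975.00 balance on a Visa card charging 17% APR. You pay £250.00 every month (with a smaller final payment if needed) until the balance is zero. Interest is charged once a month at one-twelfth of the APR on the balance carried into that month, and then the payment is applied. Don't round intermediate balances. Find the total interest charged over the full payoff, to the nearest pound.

Monthly rate r = 17%/12 = 1.41667% = 0.0141667.
Payoff takes n = ⌈−ln(1 − rB₀/P)/ln(1+r)⌉ = ⌈23.542⌉ = 24 payments; the last is £135.91.
Total paid = 23·£250.00 + £135.91 = £5,885.91.
Total interest = total paid − principal = £5,885.91 − £4,975.00 = £910.91.

£911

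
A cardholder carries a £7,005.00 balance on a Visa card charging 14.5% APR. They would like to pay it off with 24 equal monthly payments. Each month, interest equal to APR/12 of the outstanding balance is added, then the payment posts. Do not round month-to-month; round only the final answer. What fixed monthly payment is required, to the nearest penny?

Monthly rate r = 14.5%/12 = 1.20833% = 0.0120833.
Level-payment amortization: P = B₀·r / (1 − (1+r)^(−n)) = 7005.00·0.0120833 / (1 − 1.01208^(−24)).
Denominator 1 − (1+r)^(−24) = 0.250434748.
P = 84.6437 / 0.250434748 ≈ 337.99.

£337.99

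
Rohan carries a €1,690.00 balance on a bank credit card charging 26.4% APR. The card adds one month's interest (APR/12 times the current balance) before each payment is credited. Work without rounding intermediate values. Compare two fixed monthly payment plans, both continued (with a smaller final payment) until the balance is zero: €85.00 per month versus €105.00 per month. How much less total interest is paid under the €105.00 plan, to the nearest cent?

€137.85

Monthly rate r = 26.4%/12 = 2.2% = 0.022.
At €85.00/mo: n = ⌈−ln(1 − rB₀/P)/ln(1+r)⌉ = 27 payments (last €36.98); total interest = total paid − €1,690.00 = €556.98.
At €105.00/mo: 21 payments (last €9.13); total interest €419.13.
Interest saved = €556.98 − €419.13 = €137.85.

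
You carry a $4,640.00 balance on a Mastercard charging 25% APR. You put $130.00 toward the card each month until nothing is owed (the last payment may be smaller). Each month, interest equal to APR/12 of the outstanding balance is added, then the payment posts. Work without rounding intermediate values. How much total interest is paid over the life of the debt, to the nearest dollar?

$3,941

Monthly rate r = 25%/12 = 2.08333% = 0.0208333.
Payoff takes n = ⌈−ln(1 − rB₀/P)/ln(1+r)⌉ = ⌈66.005⌉ = 67 payments; the last is $0.66.
Total paid = 66·$130.00 + $0.66 = $8,580.66.
Total interest = total paid − principal = $8,580.66 − $4,640.00 = $3,940.66.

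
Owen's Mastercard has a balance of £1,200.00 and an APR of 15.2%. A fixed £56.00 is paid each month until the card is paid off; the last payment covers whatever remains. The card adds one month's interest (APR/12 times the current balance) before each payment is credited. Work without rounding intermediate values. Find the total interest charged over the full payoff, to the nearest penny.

Monthly rate r = 15.2%/12 = 1.26667% = 0.0126667.
Payoff takes n = ⌈−ln(1 − rB₀/P)/ln(1+r)⌉ = ⌈25.158⌉ = 26 payments; the last is £8.91.
Total paid = 25·£56.00 + £8.91 = £1,408.91.
Total interest = total paid − principal = £1,408.91 − £1,200.00 = £208.91.

£208.91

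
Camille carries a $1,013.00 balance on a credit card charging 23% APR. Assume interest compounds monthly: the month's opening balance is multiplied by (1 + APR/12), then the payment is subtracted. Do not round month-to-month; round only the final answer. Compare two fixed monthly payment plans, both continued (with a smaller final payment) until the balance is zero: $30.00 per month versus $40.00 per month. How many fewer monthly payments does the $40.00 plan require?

Monthly rate r = 23%/12 = 1.91667% = 0.0191667.
At $30.00/mo: n = ⌈−ln(1 − rB₀/P)/ln(1+r)⌉ = 55 payments (last $26.31); total interest = total paid − $1,013.00 = $633.31.
At $40.00/mo: 35 payments (last $39.73); total interest $386.73.
Payments saved = 55 − 35 = 20.

20 fewer payments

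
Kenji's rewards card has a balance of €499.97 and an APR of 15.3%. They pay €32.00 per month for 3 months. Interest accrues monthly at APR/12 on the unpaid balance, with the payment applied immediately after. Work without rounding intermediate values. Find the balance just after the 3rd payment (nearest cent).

Monthly rate r = 15.3%/12 = 1.275% = 0.01275.
Each month: B ← B·(1+r) − €32.00.
Month 1: interest €6.37; balance after payment €474.34.
Month 2: interest €6.05; balance after payment €448.39.
Month 3: interest €5.72; balance after payment €422.11.

€422.11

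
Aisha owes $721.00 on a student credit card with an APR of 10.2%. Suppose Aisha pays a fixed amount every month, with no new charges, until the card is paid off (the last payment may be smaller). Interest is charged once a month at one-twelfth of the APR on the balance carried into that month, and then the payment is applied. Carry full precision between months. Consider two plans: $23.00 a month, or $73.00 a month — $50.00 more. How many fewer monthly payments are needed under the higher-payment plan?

26 fewer payments

Monthly rate r = 10.2%/12 = 0.85% = 0.0085.
At $23.00/mo: n = ⌈−ln(1 − rB₀/P)/ln(1+r)⌉ = 37 payments (last $14.05); total interest = total paid − $721.00 = $121.05.
At $73.00/mo: 11 payments (last $26.34); total interest $35.34.
Payments saved = 37 − 11 = 26.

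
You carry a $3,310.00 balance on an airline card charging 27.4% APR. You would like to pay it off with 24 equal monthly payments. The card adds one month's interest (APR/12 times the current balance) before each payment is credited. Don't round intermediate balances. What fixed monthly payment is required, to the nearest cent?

Monthly rate r = 27.4%/12 = 2.28333% = 0.0228333.
Level-payment amortization: P = B₀·r / (1 − (1+r)^(−n)) = 3310.00·0.0228333 / (1 − 1.02283^(−24)).
Denominator 1 − (1+r)^(−24) = 0.418321448.
P = 75.5783 / 0.418321448 ≈ 180.67.

$180.67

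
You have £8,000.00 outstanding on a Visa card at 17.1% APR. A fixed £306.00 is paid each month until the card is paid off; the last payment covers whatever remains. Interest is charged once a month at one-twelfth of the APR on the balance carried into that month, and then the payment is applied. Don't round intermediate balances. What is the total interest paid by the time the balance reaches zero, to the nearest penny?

£2,079.93

Monthly rate r = 17.1%/12 = 1.425% = 0.01425.
Payoff takes n = ⌈−ln(1 − rB₀/P)/ln(1+r)⌉ = ⌈32.941⌉ = 33 payments; the last is £287.93.
Total paid = 32·£306.00 + £287.93 = £10,079.93.
Total interest = total paid − principal = £10,079.93 − £8,000.00 = £2,079.93.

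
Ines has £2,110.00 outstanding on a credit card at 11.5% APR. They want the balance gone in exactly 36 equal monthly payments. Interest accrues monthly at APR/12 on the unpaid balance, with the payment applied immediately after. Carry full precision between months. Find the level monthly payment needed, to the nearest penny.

Monthly rate r = 11.5%/12 = 0.958333% = 0.00958333.
Level-payment amortization: P = B₀·r / (1 − (1+r)^(−n)) = 2110.00·0.00958333 / (1 − 1.00958^(−36)).
Denominator 1 − (1+r)^(−36) = 0.29061534.
P = 20.2208 / 0.29061534 ≈ 69.58.

£69.58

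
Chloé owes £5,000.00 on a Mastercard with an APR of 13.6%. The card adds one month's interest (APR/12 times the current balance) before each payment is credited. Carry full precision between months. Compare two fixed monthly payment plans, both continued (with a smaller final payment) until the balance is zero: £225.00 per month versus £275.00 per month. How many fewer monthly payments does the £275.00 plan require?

Monthly rate r = 13.6%/12 = 1.13333% = 0.0113333.
At £225.00/mo: n = ⌈−ln(1 − rB₀/P)/ln(1+r)⌉ = 26 payments (last £168.24); total interest = total paid − £5,000.00 = £793.24.
At £275.00/mo: 21 payments (last £131.09); total interest £631.09.
Payments saved = 26 − 21 = 5.

5 fewer payments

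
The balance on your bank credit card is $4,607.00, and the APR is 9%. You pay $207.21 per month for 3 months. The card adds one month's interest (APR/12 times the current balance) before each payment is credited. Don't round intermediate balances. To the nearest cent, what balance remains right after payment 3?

Monthly rate r = 9%/12 = 0.75% = 0.0075.
Each month: B ← B·(1+r) − $207.21.
Month 1: interest $34.55; balance after payment $4,434.34.
Month 2: interest $33.26; balance after payment $4,260.39.
Month 3: interest $31.95; balance after payment $4,085.13.

$4,085.13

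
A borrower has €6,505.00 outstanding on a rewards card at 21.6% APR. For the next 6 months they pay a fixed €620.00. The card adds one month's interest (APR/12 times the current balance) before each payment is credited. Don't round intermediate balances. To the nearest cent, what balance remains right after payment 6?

€3,348.45

Monthly rate r = 21.6%/12 = 1.8% = 0.018.
Each month: B ← B·(1+r) − €620.00.
Month 1: interest €117.09; balance after payment €6,002.09.
Month 2: interest €108.04; balance after payment €5,490.13.
Month 3: interest €98.82; balance after payment €4,968.95.
Month 4: interest €89.44; balance after payment €4,438.39.
Month 5: interest €79.89; balance after payment €3,898.28.
Month 6: interest €70.17; balance after payment €3,348.45.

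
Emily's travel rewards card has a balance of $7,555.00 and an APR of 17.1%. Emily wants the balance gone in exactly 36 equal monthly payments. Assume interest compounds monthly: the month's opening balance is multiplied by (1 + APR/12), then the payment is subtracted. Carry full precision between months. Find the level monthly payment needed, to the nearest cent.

$269.73

Monthly rate r = 17.1%/12 = 1.425% = 0.01425.
Level-payment amortization: P = B₀·r / (1 − (1+r)^(−n)) = 7555.00·0.01425 / (1 − 1.01425^(−36)).
Denominator 1 − (1+r)^(−36) = 0.399131537.
P = 107.659 / 0.399131537 ≈ 269.73.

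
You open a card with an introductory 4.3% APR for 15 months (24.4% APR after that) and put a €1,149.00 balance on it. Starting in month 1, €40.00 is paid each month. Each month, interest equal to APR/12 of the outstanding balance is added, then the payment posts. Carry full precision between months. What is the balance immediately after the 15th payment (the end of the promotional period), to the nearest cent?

Promo months 1–15 at r₀ = 4.3%/12 = 0.00358333; months 16+ at r₁ = 24.4%/12 = 0.0203333.
After month 15: iterate B ← B·(1+r₀) − €40.00 for 15 months → €597.05.

€597.05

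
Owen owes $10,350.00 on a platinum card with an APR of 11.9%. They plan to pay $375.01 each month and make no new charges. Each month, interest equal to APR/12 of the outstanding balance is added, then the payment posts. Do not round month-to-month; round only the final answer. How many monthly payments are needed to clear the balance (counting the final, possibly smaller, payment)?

33 months

Monthly rate r = 11.9%/12 = 0.991667% = 0.00991667.
Recurrence: B ← B·(1+r) − $375.01.
Month 1: interest $102.64; balance after payment $10,077.63.
Month 2: interest $99.94; balance after payment $9,802.55.
Closed form: n = −ln(1 − rB₀/P)/ln(1+r) = −ln(0.72631)/ln(1.00992) ≈ 32.407, so the balance reaches zero during payment 33.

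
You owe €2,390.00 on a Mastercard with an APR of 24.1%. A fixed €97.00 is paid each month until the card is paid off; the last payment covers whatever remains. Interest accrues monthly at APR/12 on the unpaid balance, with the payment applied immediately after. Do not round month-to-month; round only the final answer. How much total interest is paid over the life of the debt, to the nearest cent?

Monthly rate r = 24.1%/12 = 2.00833% = 0.0200833.
Payoff takes n = ⌈−ln(1 − rB₀/P)/ln(1+r)⌉ = ⌈34.342⌉ = 35 payments; the last is €33.42.
Total paid = 34·€97.00 + €33.42 = €3,331.42.
Total interest = total paid − principal = €3,331.42 − €2,390.00 = €941.42.

€941.42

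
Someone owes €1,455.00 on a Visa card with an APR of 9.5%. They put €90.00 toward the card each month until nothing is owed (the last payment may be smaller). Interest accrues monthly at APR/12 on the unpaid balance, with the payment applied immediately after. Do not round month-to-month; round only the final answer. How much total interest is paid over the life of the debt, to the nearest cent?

Monthly rate r = 9.5%/12 = 0.791667% = 0.00791667.
Payoff takes n = ⌈−ln(1 − rB₀/P)/ln(1+r)⌉ = ⌈17.367⌉ = 18 payments; the last is €33.14.
Total paid = 17·€90.00 + €33.14 = €1,563.14.
Total interest = total paid − principal = €1,563.14 − €1,455.00 = €108.14.

€108.14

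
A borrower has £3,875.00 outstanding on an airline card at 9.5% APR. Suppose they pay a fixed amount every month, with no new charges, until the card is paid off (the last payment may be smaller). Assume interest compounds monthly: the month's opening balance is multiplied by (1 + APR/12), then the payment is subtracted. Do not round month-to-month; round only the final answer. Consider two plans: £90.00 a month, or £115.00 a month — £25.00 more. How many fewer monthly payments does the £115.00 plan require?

Monthly rate r = 9.5%/12 = 0.791667% = 0.00791667.
At £90.00/mo: n = ⌈−ln(1 − rB₀/P)/ln(1+r)⌉ = 53 payments (last £77.29); total interest = total paid − £3,875.00 = £882.29.
At £115.00/mo: 40 payments (last £40.12); total interest £650.12.
Payments saved = 53 − 40 = 13.

13 fewer payments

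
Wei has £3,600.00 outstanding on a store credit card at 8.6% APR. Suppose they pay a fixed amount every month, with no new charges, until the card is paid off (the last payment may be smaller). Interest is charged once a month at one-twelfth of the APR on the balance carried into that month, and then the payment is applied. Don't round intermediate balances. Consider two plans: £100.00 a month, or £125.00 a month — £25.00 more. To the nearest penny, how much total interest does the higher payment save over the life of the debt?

Monthly rate r = 8.6%/12 = 0.716667% = 0.00716667.
At £100.00/mo: n = ⌈−ln(1 − rB₀/P)/ln(1+r)⌉ = 42 payments (last £78.77); total interest = total paid − £3,600.00 = £578.77.
At £125.00/mo: 33 payments (last £46.67); total interest £446.67.
Interest saved = £578.77 − £446.67 = £132.10.

£132.10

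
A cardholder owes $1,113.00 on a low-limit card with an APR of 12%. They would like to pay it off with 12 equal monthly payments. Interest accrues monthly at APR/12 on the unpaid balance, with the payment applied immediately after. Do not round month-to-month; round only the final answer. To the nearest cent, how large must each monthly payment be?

Monthly rate r = 12%/12 = 1% = 0.01.
Level-payment amortization: P = B₀·r / (1 − (1+r)^(−n)) = 1113.00·0.01 / (1 − 1.01^(−12)).
Denominator 1 − (1+r)^(−12) = 0.112550775.
P = 11.13 / 0.112550775 ≈ 98.89.

$98.89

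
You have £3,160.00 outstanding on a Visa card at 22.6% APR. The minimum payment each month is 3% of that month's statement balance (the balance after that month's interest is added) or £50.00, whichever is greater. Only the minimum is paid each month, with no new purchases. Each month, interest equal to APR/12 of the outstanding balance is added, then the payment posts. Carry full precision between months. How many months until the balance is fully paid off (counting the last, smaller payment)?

108 months

Monthly rate r = 22.6%/12 = 1.88333% = 0.0188333.
While 3% of the post-interest balance exceeds £50.00, each month B ← (B·(1+r))·(1 − 0.03), i.e. B shrinks by the factor (1+r)·0.97 = 0.98827.
This holds for months 1–56. Entering month 57 the balance is £1,631.85; 3% of the post-interest balance is now below £50.00, so the flat £50.00 minimum applies from here.
From month 57 a fixed £50.00 at rate r clears £1,631.85 in 52 more payments. Total: 56 + 52 = 108 months.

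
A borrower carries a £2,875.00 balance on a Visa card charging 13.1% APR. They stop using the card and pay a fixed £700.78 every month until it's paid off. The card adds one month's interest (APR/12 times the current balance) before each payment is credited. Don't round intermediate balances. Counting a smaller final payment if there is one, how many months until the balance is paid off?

5 months

Monthly rate r = 13.1%/12 = 1.09167% = 0.0109167.
Recurrence: B ← B·(1+r) − £700.78.
Month 1: interest £31.39; balance after payment £2,205.61.
Month 2: interest £24.08; balance after payment £1,528.90.
Month 3: interest £16.69; balance after payment £844.81.
Month 4: interest £9.22; balance after payment £153.26.
Month 5: interest £1.67; balance after payment £0.00.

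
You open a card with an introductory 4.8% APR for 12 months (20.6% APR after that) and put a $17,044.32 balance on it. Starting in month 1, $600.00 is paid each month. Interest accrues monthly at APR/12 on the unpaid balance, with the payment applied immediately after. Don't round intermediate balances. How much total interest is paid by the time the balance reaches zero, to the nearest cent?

Promo months 1–12 at r₀ = 4.8%/12 = 0.004; months 13+ at r₁ = 20.6%/12 = 0.0171667.
After month 12: iterate B ← B·(1+r₀) − $600.00 for 12 months → $10,520.16.
Then at r₁ with $600.00/mo: n₂ = −ln(1 − r₁·B/P)/ln(1+r₁) ≈ 21.04 → 22 more payments.
Total paid = 33·$600.00 + $23.26 = $19,823.26; interest = $19,823.26 − $17,044.32 = $2,778.94.

$2,778.94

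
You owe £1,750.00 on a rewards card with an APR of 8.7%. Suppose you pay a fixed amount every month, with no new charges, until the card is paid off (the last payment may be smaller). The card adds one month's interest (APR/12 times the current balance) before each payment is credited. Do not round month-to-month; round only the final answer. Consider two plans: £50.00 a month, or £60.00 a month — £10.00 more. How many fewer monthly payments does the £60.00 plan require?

Monthly rate r = 8.7%/12 = 0.725% = 0.00725.
At £50.00/mo: n = ⌈−ln(1 − rB₀/P)/ln(1+r)⌉ = 41 payments (last £25.94); total interest = total paid − £1,750.00 = £275.94.
At £60.00/mo: 33 payments (last £53.24); total interest £223.24.
Payments saved = 41 − 33 = 8.

8 fewer payments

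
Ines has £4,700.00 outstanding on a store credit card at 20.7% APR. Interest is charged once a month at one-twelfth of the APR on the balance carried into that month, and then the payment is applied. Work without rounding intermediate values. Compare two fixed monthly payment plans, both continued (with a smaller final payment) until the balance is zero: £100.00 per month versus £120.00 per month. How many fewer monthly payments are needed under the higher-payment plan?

Monthly rate r = 20.7%/12 = 1.725% = 0.01725.
At £100.00/mo: n = ⌈−ln(1 − rB₀/P)/ln(1+r)⌉ = 98 payments (last £33.54); total interest = total paid − £4,700.00 = £5,033.54.
At £120.00/mo: 66 payments (last £99.54); total interest £3,199.54.
Payments saved = 98 − 66 = 32.

32 fewer payments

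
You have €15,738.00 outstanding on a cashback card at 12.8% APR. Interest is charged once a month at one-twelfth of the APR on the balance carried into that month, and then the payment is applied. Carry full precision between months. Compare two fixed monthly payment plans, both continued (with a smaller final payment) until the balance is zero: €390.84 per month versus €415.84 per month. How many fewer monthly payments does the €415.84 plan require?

Monthly rate r = 12.8%/12 = 1.06667% = 0.0106667.
At €390.84/mo: n = ⌈−ln(1 − rB₀/P)/ln(1+r)⌉ = 53 payments (last €351.63); total interest = total paid − €15,738.00 = €4,937.31.
At €415.84/mo: 49 payments (last €302.70); total interest €4,525.02.
Payments saved = 53 − 49 = 4.

4 fewer payments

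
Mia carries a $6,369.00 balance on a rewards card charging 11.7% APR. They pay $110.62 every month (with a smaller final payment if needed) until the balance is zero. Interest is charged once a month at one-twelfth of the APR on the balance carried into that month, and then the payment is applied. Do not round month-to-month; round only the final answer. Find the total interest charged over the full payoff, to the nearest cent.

$3,026.24

Monthly rate r = 11.7%/12 = 0.975% = 0.00975.
Payoff takes n = ⌈−ln(1 − rB₀/P)/ln(1+r)⌉ = ⌈84.932⌉ = 85 payments; the last is $103.16.
Total paid = 84·$110.62 + $103.16 = $9,395.24.
Total interest = total paid − principal = $9,395.24 − $6,369.00 = $3,026.24.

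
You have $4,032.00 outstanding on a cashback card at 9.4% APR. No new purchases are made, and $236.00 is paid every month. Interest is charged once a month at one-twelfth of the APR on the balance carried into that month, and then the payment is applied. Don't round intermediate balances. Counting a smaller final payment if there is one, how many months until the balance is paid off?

Monthly rate r = 9.4%/12 = 0.783333% = 0.00783333.
Recurrence: B ← B·(1+r) − $236.00.
Month 1: interest $31.58; balance after payment $3,827.58.
Month 2: interest $29.98; balance after payment $3,621.57.
Closed form: n = −ln(1 − rB₀/P)/ln(1+r) = −ln(0.86617)/ln(1.00783) ≈ 18.413, so the balance reaches zero during payment 19.

19 months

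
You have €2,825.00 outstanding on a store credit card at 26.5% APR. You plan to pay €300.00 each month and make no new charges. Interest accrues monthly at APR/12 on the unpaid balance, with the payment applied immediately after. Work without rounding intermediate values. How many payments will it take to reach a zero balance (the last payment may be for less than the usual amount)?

11 payments

Monthly rate r = 26.5%/12 = 2.20833% = 0.0220833.
Recurrence: B ← B·(1+r) − €300.00.
Month 1: interest €62.39; balance after payment €2,587.39.
Month 2: interest €57.14; balance after payment €2,344.52.
Closed form: n = −ln(1 − rB₀/P)/ln(1+r) = −ln(0.79205)/ln(1.02208) ≈ 10.673, so the balance reaches zero during payment 11.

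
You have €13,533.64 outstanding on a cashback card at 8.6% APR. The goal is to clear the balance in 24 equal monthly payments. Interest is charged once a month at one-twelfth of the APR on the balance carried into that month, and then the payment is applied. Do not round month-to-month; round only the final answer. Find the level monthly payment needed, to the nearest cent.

Monthly rate r = 8.6%/12 = 0.716667% = 0.00716667.
Level-payment amortization: P = B₀·r / (1 − (1+r)^(−n)) = 13533.64·0.00716667 / (1 − 1.00717^(−24)).
Denominator 1 − (1+r)^(−24) = 0.157504195.
P = 96.9911 / 0.157504195 ≈ 615.80.

€615.80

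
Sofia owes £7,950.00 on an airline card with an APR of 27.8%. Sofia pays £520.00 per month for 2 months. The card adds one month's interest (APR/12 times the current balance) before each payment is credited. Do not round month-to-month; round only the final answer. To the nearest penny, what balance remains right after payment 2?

Monthly rate r = 27.8%/12 = 2.31667% = 0.0231667.
Each month: B ← B·(1+r) − £520.00.
Month 1: interest £184.18; balance after payment £7,614.18.
Month 2: interest £176.40; balance after payment £7,270.57.

£7,270.57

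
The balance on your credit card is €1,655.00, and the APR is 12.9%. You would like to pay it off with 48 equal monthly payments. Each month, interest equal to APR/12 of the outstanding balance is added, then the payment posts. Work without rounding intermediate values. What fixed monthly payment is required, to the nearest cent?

€44.32

Monthly rate r = 12.9%/12 = 1.075% = 0.01075.
Level-payment amortization: P = B₀·r / (1 − (1+r)^(−n)) = 1655.00·0.01075 / (1 − 1.01075^(−48)).
Denominator 1 − (1+r)^(−48) = 0.4014506.
P = 17.7913 / 0.4014506 ≈ 44.32.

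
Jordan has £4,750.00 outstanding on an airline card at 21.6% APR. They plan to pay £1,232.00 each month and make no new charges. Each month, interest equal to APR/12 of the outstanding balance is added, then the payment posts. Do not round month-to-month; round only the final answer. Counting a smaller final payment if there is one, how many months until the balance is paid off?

5 months

Monthly rate r = 21.6%/12 = 1.8% = 0.018.
Recurrence: B ← B·(1+r) − £1,232.00.
Month 1: interest £85.50; balance after payment £3,603.50.
Month 2: interest £64.86; balance after payment £2,436.36.
Month 3: interest £43.85; balance after payment £1,248.22.
Month 4: interest £22.47; balance after payment £38.69.
Month 5: interest £0.70; balance after payment £0.00.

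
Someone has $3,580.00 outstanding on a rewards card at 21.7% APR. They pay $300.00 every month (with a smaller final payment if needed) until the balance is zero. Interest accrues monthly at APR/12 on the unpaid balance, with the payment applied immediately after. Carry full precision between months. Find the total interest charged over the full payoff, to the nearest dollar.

Monthly rate r = 21.7%/12 = 1.80833% = 0.0180833.
Payoff takes n = ⌈−ln(1 − rB₀/P)/ln(1+r)⌉ = ⌈13.564⌉ = 14 payments; the last is $169.75.
Total paid = 13·$300.00 + $169.75 = $4,069.75.
Total interest = total paid − principal = $4,069.75 − $3,580.00 = $489.75.

$490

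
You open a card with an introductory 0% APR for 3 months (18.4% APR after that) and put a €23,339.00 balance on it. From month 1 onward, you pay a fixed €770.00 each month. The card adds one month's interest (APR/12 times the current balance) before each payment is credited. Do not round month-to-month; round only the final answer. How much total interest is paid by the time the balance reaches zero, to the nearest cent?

€6,428.16

Promo months 1–3 at r₀ = 0%/12 = 0; months 4+ at r₁ = 18.4%/12 = 0.0153333.
After month 3 (no interest yet): B = €23,339.00 − 3·€770.00 = €21,029.00.
Then at r₁ with €770.00/mo: n₂ = −ln(1 − r₁·B/P)/ln(1+r₁) ≈ 35.66 → 36 more payments.
Total paid = 38·€770.00 + €507.16 = €29,767.16; interest = €29,767.16 − €23,339.00 = €6,428.16.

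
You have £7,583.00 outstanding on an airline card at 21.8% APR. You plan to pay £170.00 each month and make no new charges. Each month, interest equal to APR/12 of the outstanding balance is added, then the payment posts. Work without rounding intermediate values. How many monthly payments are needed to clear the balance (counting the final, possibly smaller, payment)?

Monthly rate r = 21.8%/12 = 1.81667% = 0.0181667.
Recurrence: B ← B·(1+r) − £170.00.
Month 1: interest £137.76; balance after payment £7,550.76.
Month 2: interest £137.17; balance after payment £7,517.93.
Closed form: n = −ln(1 − rB₀/P)/ln(1+r) = −ln(0.18966)/ln(1.01817) ≈ 92.344, so the balance reaches zero during payment 93.

93 payments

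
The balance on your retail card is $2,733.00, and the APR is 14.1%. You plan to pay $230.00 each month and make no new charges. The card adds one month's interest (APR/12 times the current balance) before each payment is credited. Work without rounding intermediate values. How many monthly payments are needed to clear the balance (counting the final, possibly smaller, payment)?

Monthly rate r = 14.1%/12 = 1.175% = 0.01175.
Recurrence: B ← B·(1+r) − $230.00.
Month 1: interest $32.11; balance after payment $2,535.11.
Month 2: interest $29.79; balance after payment $2,334.90.
Closed form: n = −ln(1 − rB₀/P)/ln(1+r) = −ln(0.86038)/ln(1.01175) ≈ 12.874, so the balance reaches zero during payment 13.

13 months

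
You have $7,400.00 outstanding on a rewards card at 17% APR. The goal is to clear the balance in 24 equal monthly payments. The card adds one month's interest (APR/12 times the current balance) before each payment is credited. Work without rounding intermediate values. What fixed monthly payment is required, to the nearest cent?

Monthly rate r = 17%/12 = 1.41667% = 0.0141667.
Level-payment amortization: P = B₀·r / (1 − (1+r)^(−n)) = 7400.00·0.0141667 / (1 − 1.01417^(−24)).
Denominator 1 − (1+r)^(−24) = 0.286529489.
P = 104.833 / 0.286529489 ≈ 365.87.

$365.87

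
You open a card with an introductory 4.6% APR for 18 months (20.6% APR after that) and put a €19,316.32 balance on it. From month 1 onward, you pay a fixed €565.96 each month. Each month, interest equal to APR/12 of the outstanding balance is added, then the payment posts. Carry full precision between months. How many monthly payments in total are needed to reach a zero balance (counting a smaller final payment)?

40 payments

Promo months 1–18 at r₀ = 4.6%/12 = 0.00383333; months 19+ at r₁ = 20.6%/12 = 0.0171667.
After month 18: iterate B ← B·(1+r₀) − €565.96 for 18 months → €10,167.37.
Then at r₁ with €565.96/mo: n₂ = −ln(1 − r₁·B/P)/ln(1+r₁) ≈ 21.66 → 22 more payments.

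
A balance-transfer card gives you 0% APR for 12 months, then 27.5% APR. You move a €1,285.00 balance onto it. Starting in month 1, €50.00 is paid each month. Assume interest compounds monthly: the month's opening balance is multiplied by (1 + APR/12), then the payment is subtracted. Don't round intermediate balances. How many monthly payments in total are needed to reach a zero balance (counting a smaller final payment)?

29 months

Promo months 1–12 at r₀ = 0%/12 = 0; months 13+ at r₁ = 27.5%/12 = 0.0229167.
After month 12 (no interest yet): B = €1,285.00 − 12·€50.00 = €685.00.
Then at r₁ with €50.00/mo: n₂ = −ln(1 − r₁·B/P)/ln(1+r₁) ≈ 16.63 → 17 more payments.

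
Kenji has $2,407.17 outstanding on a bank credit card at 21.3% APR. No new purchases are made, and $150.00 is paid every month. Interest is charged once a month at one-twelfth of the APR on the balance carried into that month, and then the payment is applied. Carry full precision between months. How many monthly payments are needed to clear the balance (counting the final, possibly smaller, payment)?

20 payments

Monthly rate r = 21.3%/12 = 1.775% = 0.01775.
Recurrence: B ← B·(1+r) − $150.00.
Month 1: interest $42.73; balance after payment $2,299.90.
Month 2: interest $40.82; balance after payment $2,190.72.
Closed form: n = −ln(1 − rB₀/P)/ln(1+r) = −ln(0.71515)/ln(1.01775) ≈ 19.055, so the balance reaches zero during payment 20.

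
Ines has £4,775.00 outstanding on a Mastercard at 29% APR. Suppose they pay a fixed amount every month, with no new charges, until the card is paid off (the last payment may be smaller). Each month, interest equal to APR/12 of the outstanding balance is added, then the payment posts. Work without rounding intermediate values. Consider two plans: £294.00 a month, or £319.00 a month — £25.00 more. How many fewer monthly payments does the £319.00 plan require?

2 fewer payments

Monthly rate r = 29%/12 = 2.41667% = 0.0241667.
At £294.00/mo: n = ⌈−ln(1 − rB₀/P)/ln(1+r)⌉ = 21 payments (last £256.75); total interest = total paid − £4,775.00 = £1,361.75.
At £319.00/mo: 19 payments (last £256.91); total interest £1,223.91.
Payments saved = 21 − 19 = 2.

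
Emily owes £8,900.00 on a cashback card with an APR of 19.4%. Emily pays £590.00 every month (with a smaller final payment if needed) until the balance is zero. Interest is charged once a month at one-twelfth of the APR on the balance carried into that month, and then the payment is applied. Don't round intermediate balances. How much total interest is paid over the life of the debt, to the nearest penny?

£1,385.25

Monthly rate r = 19.4%/12 = 1.61667% = 0.0161667.
Payoff takes n = ⌈−ln(1 − rB₀/P)/ln(1+r)⌉ = ⌈17.431⌉ = 18 payments; the last is £255.25.
Total paid = 17·£590.00 + £255.25 = £10,285.25.
Total interest = total paid − principal = £10,285.25 − £8,900.00 = £1,385.25.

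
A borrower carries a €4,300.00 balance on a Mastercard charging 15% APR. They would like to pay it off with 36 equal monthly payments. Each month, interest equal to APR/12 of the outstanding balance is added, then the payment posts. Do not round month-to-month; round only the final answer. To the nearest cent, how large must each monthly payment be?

€149.06

Monthly rate r = 15%/12 = 1.25% = 0.0125.
Level-payment amortization: P = B₀·r / (1 − (1+r)^(−n)) = 4300.00·0.0125 / (1 − 1.0125^(−36)).
Denominator 1 − (1+r)^(−36) = 0.360590842.
P = 53.75 / 0.360590842 ≈ 149.06.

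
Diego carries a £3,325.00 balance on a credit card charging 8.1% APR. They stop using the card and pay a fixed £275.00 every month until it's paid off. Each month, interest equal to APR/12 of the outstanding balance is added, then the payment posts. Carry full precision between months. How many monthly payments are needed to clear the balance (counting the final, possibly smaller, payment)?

Monthly rate r = 8.1%/12 = 0.675% = 0.00675.
Recurrence: B ← B·(1+r) − £275.00.
Month 1: interest £22.44; balance after payment £3,072.44.
Month 2: interest £20.74; balance after payment £2,818.18.
Closed form: n = −ln(1 − rB₀/P)/ln(1+r) = −ln(0.91839)/ln(1.00675) ≈ 12.655, so the balance reaches zero during payment 13.

13 payments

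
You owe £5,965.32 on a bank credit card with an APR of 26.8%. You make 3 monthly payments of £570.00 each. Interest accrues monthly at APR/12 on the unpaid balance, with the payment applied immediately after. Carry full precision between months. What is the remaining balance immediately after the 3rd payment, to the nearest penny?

£4,625.51

Monthly rate r = 26.8%/12 = 2.23333% = 0.0223333.
Each month: B ← B·(1+r) − £570.00.
Month 1: interest £133.23; balance after payment £5,528.55.
Month 2: interest £123.47; balance after payment £5,082.02.
Month 3: interest £113.50; balance after payment £4,625.51.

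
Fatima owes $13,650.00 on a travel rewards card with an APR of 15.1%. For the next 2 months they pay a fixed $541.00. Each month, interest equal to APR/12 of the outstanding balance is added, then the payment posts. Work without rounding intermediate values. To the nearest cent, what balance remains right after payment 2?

Monthly rate r = 15.1%/12 = 1.25833% = 0.0125833.
Each month: B ← B·(1+r) − $541.00.
Month 1: interest $171.76; balance after payment $13,280.76.
Month 2: interest $167.12; balance after payment $12,906.88.

$12,906.88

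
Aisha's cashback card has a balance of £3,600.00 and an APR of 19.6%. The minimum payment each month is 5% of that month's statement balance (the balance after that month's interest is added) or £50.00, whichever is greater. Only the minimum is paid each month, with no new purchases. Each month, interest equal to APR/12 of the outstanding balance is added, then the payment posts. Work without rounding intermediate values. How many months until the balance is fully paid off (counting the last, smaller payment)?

Monthly rate r = 19.6%/12 = 1.63333% = 0.0163333.
While 5% of the post-interest balance exceeds £50.00, each month B ← (B·(1+r))·(1 − 0.05), i.e. B shrinks by the factor (1+r)·0.95 = 0.96552.
This holds for months 1–37. Entering month 38 the balance is £982.68; 5% of the post-interest balance is now below £50.00, so the flat £50.00 minimum applies from here.
From month 38 a fixed £50.00 at rate r clears £982.68 in 24 more payments. Total: 37 + 24 = 61 months.

61 months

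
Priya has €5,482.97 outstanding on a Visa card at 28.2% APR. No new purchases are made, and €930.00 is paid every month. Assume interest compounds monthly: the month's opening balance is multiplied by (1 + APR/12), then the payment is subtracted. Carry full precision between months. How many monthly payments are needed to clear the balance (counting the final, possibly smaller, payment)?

Monthly rate r = 28.2%/12 = 2.35% = 0.0235.
Recurrence: B ← B·(1+r) − €930.00.
Month 1: interest €128.85; balance after payment €4,681.82.
Month 2: interest €110.02; balance after payment €3,861.84.
Closed form: n = −ln(1 − rB₀/P)/ln(1+r) = −ln(0.86145)/ln(1.0235) ≈ 6.420, so the balance reaches zero during payment 7.

7 payments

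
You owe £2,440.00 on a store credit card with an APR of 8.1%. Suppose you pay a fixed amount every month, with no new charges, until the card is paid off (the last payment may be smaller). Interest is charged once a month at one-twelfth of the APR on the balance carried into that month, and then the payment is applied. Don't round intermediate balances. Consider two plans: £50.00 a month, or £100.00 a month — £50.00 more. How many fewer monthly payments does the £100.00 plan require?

Monthly rate r = 8.1%/12 = 0.675% = 0.00675.
At £50.00/mo: n = ⌈−ln(1 − rB₀/P)/ln(1+r)⌉ = 60 payments (last £19.89); total interest = total paid − £2,440.00 = £529.89.
At £100.00/mo: 27 payments (last £75.19); total interest £235.19.
Payments saved = 60 − 27 = 33.

33 fewer payments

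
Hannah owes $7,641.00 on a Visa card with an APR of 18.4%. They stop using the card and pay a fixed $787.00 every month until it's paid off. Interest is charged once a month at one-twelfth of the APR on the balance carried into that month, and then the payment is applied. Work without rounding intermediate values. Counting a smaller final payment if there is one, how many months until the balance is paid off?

11 payments

Monthly rate r = 18.4%/12 = 1.53333% = 0.0153333.
Recurrence: B ← B·(1+r) − $787.00.
Month 1: interest $117.16; balance after payment $6,971.16.
Month 2: interest $106.89; balance after payment $6,291.05.
Closed form: n = −ln(1 − rB₀/P)/ln(1+r) = −ln(0.85113)/ln(1.01533) ≈ 10.593, so the balance reaches zero during payment 11.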